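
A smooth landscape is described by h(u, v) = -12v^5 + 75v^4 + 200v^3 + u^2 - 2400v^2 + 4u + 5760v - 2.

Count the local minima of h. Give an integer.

2

h separates as a function of u plus a function of v, so ∇h=0 decouples.
∂h/∂u = 2(u + 2) = 0 at u ∈ {-2}; ∂h/∂v = -60(v - 4)(v - 3)(v - 2)(v + 4) = 0 at v ∈ {-4, 2, 3, 4}.
The Hessian is diagonal: diag(h_uu, h_vv). Second derivatives: h_uu(-2)=2; h_vv(-4)=20160, h_vv(2)=-720, h_vv(3)=420, h_vv(4)=-960.
Local minima occur where both diagonal entries positive: (-2, -4), (-2, 3). Count: 2.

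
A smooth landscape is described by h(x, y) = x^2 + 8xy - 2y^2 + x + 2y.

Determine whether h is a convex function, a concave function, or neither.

neither

h is quadratic, so its Hessian is the constant matrix H = [[2, 8], [8, -4]].
det(H) = -72, tr(H) = -2.
det(H) < 0, so H is indefinite: neither convex nor concave.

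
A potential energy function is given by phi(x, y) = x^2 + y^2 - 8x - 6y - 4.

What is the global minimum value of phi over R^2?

-29

phi(x,y) separates as P(x) + Q(y) − 4, so its minimum is min P + min Q − 4.
P'(x) = 2x - 8 vanishes at x ∈ {4}; Q'(y) = 2y - 6 vanishes at y ∈ {3}.
Local minima of P (where P''>0): P(4)=-16. Local minima of Q: Q(3)=-9.
So the global minimum of phi is P(4) + Q(3) − 4 = -16 − 9 − 4 = -29, attained at (4, 3).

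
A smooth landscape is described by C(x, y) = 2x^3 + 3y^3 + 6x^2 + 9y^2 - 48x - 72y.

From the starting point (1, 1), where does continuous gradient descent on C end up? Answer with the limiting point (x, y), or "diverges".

(2, 2)

C is separable, so gradient descent decouples: x follows -∂C/∂x, y follows -∂C/∂y.
∂C/∂x = 6(x - 2)(x + 4); at x=1 this is -30, so x increases.
∂C/∂y = 9(y - 2)(y + 4); at y=1 this is -45, so y increases.
x converges to its nearest critical value 2 (a local min of the x-part); y converges to 2. The iterate converges to (2, 2).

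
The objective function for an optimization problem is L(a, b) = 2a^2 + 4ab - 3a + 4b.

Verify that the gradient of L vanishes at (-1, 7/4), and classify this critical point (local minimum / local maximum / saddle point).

∇L = (4a + 4b - 3, 4a + 4); substituting (-1, 7/4) gives ∇L = (0, 0), so (-1, 7/4) is indeed a critical point.
The Hessian of L is constant: H = [[4, 4], [4, 0]].
det(H) = 4·0 − 4² = -16.
Since det(H) < 0, H is indefinite and the critical point is a saddle point.

saddle point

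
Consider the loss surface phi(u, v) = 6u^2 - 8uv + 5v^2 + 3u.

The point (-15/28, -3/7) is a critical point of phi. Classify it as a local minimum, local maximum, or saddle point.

The Hessian of phi is constant: H = [[12, -8], [-8, 10]].
det(H) = 12·10 − (-8)² = 56.
det(H) > 0 and tr(H) = 22 > 0, so H is positive definite and the point is a local minimum.

local minimum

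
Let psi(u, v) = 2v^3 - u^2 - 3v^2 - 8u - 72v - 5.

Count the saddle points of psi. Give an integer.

psi separates as a function of u plus a function of v, so ∇psi=0 decouples.
∂psi/∂u = -2(u + 4) = 0 at u ∈ {-4}; ∂psi/∂v = 6(v - 4)(v + 3) = 0 at v ∈ {-3, 4}.
The Hessian is diagonal: diag(psi_uu, psi_vv). Second derivatives: psi_uu(-4)=-2; psi_vv(-3)=-42, psi_vv(4)=42.
Saddle points occur where the two diagonal entries have opposite signs: (-4, 4). Count: 1.

1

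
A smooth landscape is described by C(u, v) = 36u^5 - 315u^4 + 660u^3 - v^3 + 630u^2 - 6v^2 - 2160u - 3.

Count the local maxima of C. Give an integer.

C separates as a function of u plus a function of v, so ∇C=0 decouples.
∂C/∂u = 180(u - 4)(u - 3)(u - 1)(u + 1) = 0 at u ∈ {-1, 1, 3, 4}; ∂C/∂v = -3v(v + 4) = 0 at v ∈ {-4, 0}.
The Hessian is diagonal: diag(C_uu, C_vv). Second derivatives: C_uu(-1)=-7200, C_uu(1)=2160, C_uu(3)=-1440, C_uu(4)=2700; C_vv(-4)=12, C_vv(0)=-12.
Local maxima occur where both diagonal entries negative: (-1, 0), (3, 0). Count: 2.

2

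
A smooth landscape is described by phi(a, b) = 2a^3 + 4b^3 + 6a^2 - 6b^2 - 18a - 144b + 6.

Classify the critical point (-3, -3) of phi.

The mixed partial ∂²phi/∂a∂b is 0, so the Hessian at any point is diag(phi_aa, phi_bb) = diag(12(a + 1), 12(2b - 1)).
At (-3, -3): H = diag(-24, -84).
Both eigenvalues are negative, so H is negative definite: a local maximum.

local maximum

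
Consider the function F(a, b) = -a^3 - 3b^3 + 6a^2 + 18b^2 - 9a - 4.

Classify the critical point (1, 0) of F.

local minimum

The mixed partial ∂²F/∂a∂b is 0, so the Hessian at any point is diag(F_aa, F_bb) = diag(6(-a + 2), 18(-b + 2)).
At (1, 0): H = diag(6, 36).
Both eigenvalues are positive, so H is positive definite: a local minimum.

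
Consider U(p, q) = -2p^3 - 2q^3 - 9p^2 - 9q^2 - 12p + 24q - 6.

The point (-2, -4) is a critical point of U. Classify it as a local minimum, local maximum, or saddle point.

local minimum

The mixed partial ∂²U/∂p∂q is 0, so the Hessian at any point is diag(U_pp, U_qq) = diag(-6(2p + 3), -6(2q + 3)).
At (-2, -4): H = diag(6, 30).
Both eigenvalues are positive, so H is positive definite: a local minimum.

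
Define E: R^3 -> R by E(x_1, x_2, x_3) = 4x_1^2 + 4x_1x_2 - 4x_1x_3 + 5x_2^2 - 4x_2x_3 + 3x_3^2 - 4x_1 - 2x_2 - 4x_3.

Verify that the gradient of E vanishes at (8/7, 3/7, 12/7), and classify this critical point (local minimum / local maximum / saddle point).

local minimum

∇E = (8x_1 + 4x_2 - 4x_3 - 4, 4x_1 + 10x_2 - 4x_3 - 2, -4x_1 - 4x_2 + 6x_3 - 4); substituting (8/7, 3/7, 12/7) gives ∇E = (0, 0, 0), so (8/7, 3/7, 12/7) is indeed a critical point.
The Hessian is constant: H = [[8, 4, -4], [4, 10, -4], [-4, -4, 6]].
Leading principal minors: Δ₁ = 8, Δ₂ = 64, Δ₃ = 224.
All leading minors are positive, so H is positive definite: a local minimum.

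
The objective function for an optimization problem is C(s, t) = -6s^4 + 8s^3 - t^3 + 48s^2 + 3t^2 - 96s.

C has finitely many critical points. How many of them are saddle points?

3

C separates as a function of s plus a function of t, so ∇C=0 decouples.
∂C/∂s = -24(s - 2)(s - 1)(s + 2) = 0 at s ∈ {-2, 1, 2}; ∂C/∂t = -3t(t - 2) = 0 at t ∈ {0, 2}.
The Hessian is diagonal: diag(C_ss, C_tt). Second derivatives: C_ss(-2)=-288, C_ss(1)=72, C_ss(2)=-96; C_tt(0)=6, C_tt(2)=-6.
Saddle points occur where the two diagonal entries have opposite signs: (-2, 0), (1, 2), (2, 0). Count: 3.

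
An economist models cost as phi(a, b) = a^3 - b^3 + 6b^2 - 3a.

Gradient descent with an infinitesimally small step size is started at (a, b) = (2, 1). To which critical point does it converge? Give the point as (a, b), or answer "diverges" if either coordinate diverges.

phi is separable, so gradient descent decouples: a follows -∂phi/∂a, b follows -∂phi/∂b.
∂phi/∂a = 3(a - 1)(a + 1); at a=2 this is 9, so a decreases.
∂phi/∂b = -3b(b - 4); at b=1 this is 9, so b decreases.
a converges to its nearest critical value 1 (a local min of the a-part); b converges to 0. The iterate converges to (1, 0).

(1, 0)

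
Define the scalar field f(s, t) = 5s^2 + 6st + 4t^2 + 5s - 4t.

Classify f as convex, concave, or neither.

convex

f is quadratic, so its Hessian is the constant matrix H = [[10, 6], [6, 8]].
det(H) = 44, tr(H) = 18.
det(H) > 0 and tr(H) > 0, so H is positive definite everywhere: convex.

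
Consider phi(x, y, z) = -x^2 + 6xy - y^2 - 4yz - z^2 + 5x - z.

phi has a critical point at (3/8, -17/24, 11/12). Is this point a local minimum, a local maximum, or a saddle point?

saddle point

The Hessian is constant: H = [[-2, 6, 0], [6, -2, -4], [0, -4, -2]].
Leading principal minors: Δ₁ = -2, Δ₂ = -32, Δ₃ = 96.
The minors fit neither the all-positive nor the alternating-sign pattern, so H is indefinite: a saddle point.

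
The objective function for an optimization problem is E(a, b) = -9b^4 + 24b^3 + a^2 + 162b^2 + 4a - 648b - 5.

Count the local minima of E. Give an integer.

E separates as a function of a plus a function of b, so ∇E=0 decouples.
∂E/∂a = 2(a + 2) = 0 at a ∈ {-2}; ∂E/∂b = -36(b - 3)(b - 2)(b + 3) = 0 at b ∈ {-3, 2, 3}.
The Hessian is diagonal: diag(E_aa, E_bb). Second derivatives: E_aa(-2)=2; E_bb(-3)=-1080, E_bb(2)=180, E_bb(3)=-216.
Local minima occur where both diagonal entries positive: (-2, 2). Count: 1.

1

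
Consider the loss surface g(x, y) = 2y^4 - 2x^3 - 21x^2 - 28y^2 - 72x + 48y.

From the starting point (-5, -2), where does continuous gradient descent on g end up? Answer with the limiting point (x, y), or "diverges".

g is separable, so gradient descent decouples: x follows -∂g/∂x, y follows -∂g/∂y.
∂g/∂x = -6(x + 3)(x + 4); at x=-5 this is -12, so x increases.
∂g/∂y = 8(y - 2)(y - 1)(y + 3); at y=-2 this is 96, so y decreases.
x converges to its nearest critical value -4 (a local min of the x-part); y converges to -3. The iterate converges to (-4, -3).

(-4, -3)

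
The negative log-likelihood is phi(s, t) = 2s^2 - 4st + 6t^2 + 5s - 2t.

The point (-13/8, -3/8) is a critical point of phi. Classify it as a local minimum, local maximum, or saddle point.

The Hessian of phi is constant: H = [[4, -4], [-4, 12]].
det(H) = 4·12 − (-4)² = 32.
det(H) > 0 and tr(H) = 16 > 0, so H is positive definite and the point is a local minimum.

local minimum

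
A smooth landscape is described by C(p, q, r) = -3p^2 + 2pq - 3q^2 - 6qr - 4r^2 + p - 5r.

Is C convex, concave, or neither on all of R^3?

concave

C is quadratic, so its Hessian is the constant matrix H = [[-6, 2, 0], [2, -6, -6], [0, -6, -8]].
Leading principal minors: -6, 32, -40.
Signs alternate −, +, − ⇒ H ≺ 0 ⇒ concave.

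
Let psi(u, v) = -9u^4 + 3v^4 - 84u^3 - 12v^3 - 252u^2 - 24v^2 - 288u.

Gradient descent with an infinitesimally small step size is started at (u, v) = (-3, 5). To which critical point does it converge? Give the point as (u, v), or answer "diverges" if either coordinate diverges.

(-2, 4)

psi is separable, so gradient descent decouples: u follows -∂psi/∂u, v follows -∂psi/∂v.
∂psi/∂u = -36(u + 1)(u + 2)(u + 4); at u=-3 this is -72, so u increases.
∂psi/∂v = 12v(v - 4)(v + 1); at v=5 this is 360, so v decreases.
u converges to its nearest critical value -2 (a local min of the u-part); v converges to 4. The iterate converges to (-2, 4).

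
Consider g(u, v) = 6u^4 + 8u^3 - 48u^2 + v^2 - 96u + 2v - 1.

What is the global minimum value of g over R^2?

g(u,v) separates as P(u) + Q(v) − 1, so its minimum is min P + min Q − 1.
P'(u) = 24(u - 2)(u + 1)(u + 2) vanishes at u ∈ {-2, -1, 2}; Q'(v) = 2v + 2 vanishes at v ∈ {-1}.
Local minima of P (where P''>0): P(-2)=32, P(2)=-224. Local minima of Q: Q(-1)=-1.
So the global minimum of g is P(2) + Q(-1) − 1 = -224 − 1 − 1 = -226, attained at (2, -1).

-226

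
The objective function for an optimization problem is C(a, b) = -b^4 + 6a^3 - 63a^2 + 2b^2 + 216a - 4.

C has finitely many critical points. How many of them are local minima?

C separates as a function of a plus a function of b, so ∇C=0 decouples.
∂C/∂a = 18(a - 4)(a - 3) = 0 at a ∈ {3, 4}; ∂C/∂b = -4b(b - 1)(b + 1) = 0 at b ∈ {-1, 0, 1}.
The Hessian is diagonal: diag(C_aa, C_bb). Second derivatives: C_aa(3)=-18, C_aa(4)=18; C_bb(-1)=-8, C_bb(0)=4, C_bb(1)=-8.
Local minima occur where both diagonal entries positive: (4, 0). Count: 1.

1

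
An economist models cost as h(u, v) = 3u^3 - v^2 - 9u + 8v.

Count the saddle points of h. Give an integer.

h separates as a function of u plus a function of v, so ∇h=0 decouples.
∂h/∂u = 9(u - 1)(u + 1) = 0 at u ∈ {-1, 1}; ∂h/∂v = -2(v - 4) = 0 at v ∈ {4}.
The Hessian is diagonal: diag(h_uu, h_vv). Second derivatives: h_uu(-1)=-18, h_uu(1)=18; h_vv(4)=-2.
Saddle points occur where the two diagonal entries have opposite signs: (1, 4). Count: 1.

1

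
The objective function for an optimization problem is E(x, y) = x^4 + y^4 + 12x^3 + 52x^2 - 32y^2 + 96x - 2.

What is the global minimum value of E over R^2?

-322

E(x,y) separates as P(x) + Q(y) − 2, so its minimum is min P + min Q − 2.
P'(x) = 4(x + 2)(x + 3)(x + 4) vanishes at x ∈ {-4, -3, -2}; Q'(y) = 4y(y - 4)(y + 4) vanishes at y ∈ {-4, 0, 4}.
Local minima of P (where P''>0): P(-4)=-64, P(-2)=-64. Local minima of Q: Q(-4)=-256, Q(4)=-256.
So the global minimum of E is P(-4) + Q(-4) − 2 = -64 − 256 − 2 = -322, attained at (-4, -4).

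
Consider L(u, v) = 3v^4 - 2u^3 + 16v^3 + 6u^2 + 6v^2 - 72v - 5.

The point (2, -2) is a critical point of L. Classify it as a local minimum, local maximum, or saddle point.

The mixed partial ∂²L/∂u∂v is 0, so the Hessian at any point is diag(L_uu, L_vv) = diag(12(-u + 1), 12(3v^2 + 8v + 1)).
At (2, -2): H = diag(-12, -36).
Both eigenvalues are negative, so H is negative definite: a local maximum.

local maximum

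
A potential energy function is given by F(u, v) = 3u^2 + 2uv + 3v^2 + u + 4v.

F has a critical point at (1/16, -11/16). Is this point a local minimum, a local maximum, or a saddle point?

The Hessian of F is constant: H = [[6, 2], [2, 6]].
det(H) = 6·6 − 2² = 32.
det(H) > 0 and tr(H) = 12 > 0, so H is positive definite and the point is a local minimum.

local minimum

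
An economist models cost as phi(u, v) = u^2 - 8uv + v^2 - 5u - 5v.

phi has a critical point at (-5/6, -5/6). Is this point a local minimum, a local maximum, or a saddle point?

saddle point

The Hessian of phi is constant: H = [[2, -8], [-8, 2]].
det(H) = 2·2 − (-8)² = -60.
Since det(H) < 0, H is indefinite and the critical point is a saddle point.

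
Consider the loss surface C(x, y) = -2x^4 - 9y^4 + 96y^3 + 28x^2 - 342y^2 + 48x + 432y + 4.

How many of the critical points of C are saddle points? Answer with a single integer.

C separates as a function of x plus a function of y, so ∇C=0 decouples.
∂C/∂x = -8(x - 3)(x + 1)(x + 2) = 0 at x ∈ {-2, -1, 3}; ∂C/∂y = -36(y - 4)(y - 3)(y - 1) = 0 at y ∈ {1, 3, 4}.
The Hessian is diagonal: diag(C_xx, C_yy). Second derivatives: C_xx(-2)=-40, C_xx(-1)=32, C_xx(3)=-160; C_yy(1)=-216, C_yy(3)=72, C_yy(4)=-108.
Saddle points occur where the two diagonal entries have opposite signs: (-2, 3), (-1, 1), (-1, 4), (3, 3). Count: 4.

4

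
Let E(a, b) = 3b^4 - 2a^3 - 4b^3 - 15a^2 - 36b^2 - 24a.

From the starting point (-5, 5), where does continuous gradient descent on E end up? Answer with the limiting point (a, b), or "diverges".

E is separable, so gradient descent decouples: a follows -∂E/∂a, b follows -∂E/∂b.
∂E/∂a = -6(a + 1)(a + 4); at a=-5 this is -24, so a increases.
∂E/∂b = 12b(b - 3)(b + 2); at b=5 this is 840, so b decreases.
a converges to its nearest critical value -4 (a local min of the a-part); b converges to 3. The iterate converges to (-4, 3).

(-4, 3)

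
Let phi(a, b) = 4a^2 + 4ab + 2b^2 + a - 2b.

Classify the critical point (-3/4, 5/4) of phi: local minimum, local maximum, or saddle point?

The Hessian of phi is constant: H = [[8, 4], [4, 4]].
det(H) = 8·4 − 4² = 16.
det(H) > 0 and tr(H) = 12 > 0, so H is positive definite and the point is a local minimum.

local minimum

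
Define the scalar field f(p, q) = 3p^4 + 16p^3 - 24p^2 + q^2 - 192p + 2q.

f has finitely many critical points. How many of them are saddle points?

1

f separates as a function of p plus a function of q, so ∇f=0 decouples.
∂f/∂p = 12(p - 2)(p + 2)(p + 4) = 0 at p ∈ {-4, -2, 2}; ∂f/∂q = 2(q + 1) = 0 at q ∈ {-1}.
The Hessian is diagonal: diag(f_pp, f_qq). Second derivatives: f_pp(-4)=144, f_pp(-2)=-96, f_pp(2)=288; f_qq(-1)=2.
Saddle points occur where the two diagonal entries have opposite signs: (-2, -1). Count: 1.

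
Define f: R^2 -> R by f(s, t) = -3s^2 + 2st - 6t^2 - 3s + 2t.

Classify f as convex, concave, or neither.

f is quadratic, so its Hessian is the constant matrix H = [[-6, 2], [2, -12]].
det(H) = 68, tr(H) = -18.
det(H) > 0 and tr(H) < 0, so H is negative definite everywhere: concave.

concave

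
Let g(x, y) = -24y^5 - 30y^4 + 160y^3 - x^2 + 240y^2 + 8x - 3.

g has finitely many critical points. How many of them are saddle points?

g separates as a function of x plus a function of y, so ∇g=0 decouples.
∂g/∂x = -2(x - 4) = 0 at x ∈ {4}; ∂g/∂y = -120y(y - 2)(y + 1)(y + 2) = 0 at y ∈ {-2, -1, 0, 2}.
The Hessian is diagonal: diag(g_xx, g_yy). Second derivatives: g_xx(4)=-2; g_yy(-2)=960, g_yy(-1)=-360, g_yy(0)=480, g_yy(2)=-2880.
Saddle points occur where the two diagonal entries have opposite signs: (4, -2), (4, 0). Count: 2.

2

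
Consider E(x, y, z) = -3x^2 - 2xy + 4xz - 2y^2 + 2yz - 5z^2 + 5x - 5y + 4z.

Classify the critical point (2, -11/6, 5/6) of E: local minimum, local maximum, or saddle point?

local maximum

The Hessian is constant: H = [[-6, -2, 4], [-2, -4, 2], [4, 2, -10]].
Leading principal minors: Δ₁ = -6, Δ₂ = 20, Δ₃ = -144.
The minors alternate sign starting negative (−, +, −), so H is negative definite: a local maximum.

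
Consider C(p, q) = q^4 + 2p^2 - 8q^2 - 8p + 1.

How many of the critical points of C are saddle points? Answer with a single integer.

C separates as a function of p plus a function of q, so ∇C=0 decouples.
∂C/∂p = 4(p - 2) = 0 at p ∈ {2}; ∂C/∂q = 4q(q - 2)(q + 2) = 0 at q ∈ {-2, 0, 2}.
The Hessian is diagonal: diag(C_pp, C_qq). Second derivatives: C_pp(2)=4; C_qq(-2)=32, C_qq(0)=-16, C_qq(2)=32.
Saddle points occur where the two diagonal entries have opposite signs: (2, 0). Count: 1.

1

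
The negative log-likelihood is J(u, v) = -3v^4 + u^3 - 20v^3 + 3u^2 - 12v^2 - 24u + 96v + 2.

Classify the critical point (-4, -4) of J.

local maximum

The mixed partial ∂²J/∂u∂v is 0, so the Hessian at any point is diag(J_uu, J_vv) = diag(6(u + 1), -12(3v^2 + 10v + 2)).
At (-4, -4): H = diag(-18, -120).
Both eigenvalues are negative, so H is negative definite: a local maximum.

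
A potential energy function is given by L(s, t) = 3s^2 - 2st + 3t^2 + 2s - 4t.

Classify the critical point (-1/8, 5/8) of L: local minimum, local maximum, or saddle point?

local minimum

The Hessian of L is constant: H = [[6, -2], [-2, 6]].
det(H) = 6·6 − (-2)² = 32.
det(H) > 0 and tr(H) = 12 > 0, so H is positive definite and the point is a local minimum.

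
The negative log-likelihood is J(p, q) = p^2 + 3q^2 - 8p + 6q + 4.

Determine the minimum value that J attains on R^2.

-15

J(p,q) separates as A(p) + B(q) + 4, so its minimum is min A + min B + 4.
A'(p) = 2p - 8 vanishes at p ∈ {4}; B'(q) = 6q + 6 vanishes at q ∈ {-1}.
Local minima of A (where A''>0): A(4)=-16. Local minima of B: B(-1)=-3.
So the global minimum of J is A(4) + B(-1) + 4 = -16 − 3 + 4 = -15, attained at (4, -1).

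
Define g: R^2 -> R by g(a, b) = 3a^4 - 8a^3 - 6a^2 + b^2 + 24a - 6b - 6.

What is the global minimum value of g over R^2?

g(a,b) separates as P(a) + Q(b) − 6, so its minimum is min P + min Q − 6.
P'(a) = 12(a - 2)(a - 1)(a + 1) vanishes at a ∈ {-1, 1, 2}; Q'(b) = 2b - 6 vanishes at b ∈ {3}.
Local minima of P (where P''>0): P(-1)=-19, P(2)=8. Local minima of Q: Q(3)=-9.
So the global minimum of g is P(-1) + Q(3) − 6 = -19 − 9 − 6 = -34, attained at (-1, 3).

-34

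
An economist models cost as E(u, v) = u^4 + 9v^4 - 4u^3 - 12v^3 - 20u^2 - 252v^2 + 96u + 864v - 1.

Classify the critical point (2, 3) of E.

The mixed partial ∂²E/∂u∂v is 0, so the Hessian at any point is diag(E_uu, E_vv) = diag(4(3u^2 - 6u - 10), 36(3v^2 - 2v - 14)).
At (2, 3): H = diag(-40, 252).
The eigenvalues have opposite signs, so H is indefinite: a saddle point.

saddle point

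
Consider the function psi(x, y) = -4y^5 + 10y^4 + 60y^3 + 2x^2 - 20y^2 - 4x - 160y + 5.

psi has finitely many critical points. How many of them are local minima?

psi separates as a function of x plus a function of y, so ∇psi=0 decouples.
∂psi/∂x = 4(x - 1) = 0 at x ∈ {1}; ∂psi/∂y = -20(y - 4)(y - 1)(y + 1)(y + 2) = 0 at y ∈ {-2, -1, 1, 4}.
The Hessian is diagonal: diag(psi_xx, psi_yy). Second derivatives: psi_xx(1)=4; psi_yy(-2)=360, psi_yy(-1)=-200, psi_yy(1)=360, psi_yy(4)=-1800.
Local minima occur where both diagonal entries positive: (1, -2), (1, 1). Count: 2.

2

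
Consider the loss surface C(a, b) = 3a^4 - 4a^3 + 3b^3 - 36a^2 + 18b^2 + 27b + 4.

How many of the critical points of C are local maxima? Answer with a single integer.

C separates as a function of a plus a function of b, so ∇C=0 decouples.
∂C/∂a = 12a(a - 3)(a + 2) = 0 at a ∈ {-2, 0, 3}; ∂C/∂b = 9(b + 1)(b + 3) = 0 at b ∈ {-3, -1}.
The Hessian is diagonal: diag(C_aa, C_bb). Second derivatives: C_aa(-2)=120, C_aa(0)=-72, C_aa(3)=180; C_bb(-3)=-18, C_bb(-1)=18.
Local maxima occur where both diagonal entries negative: (0, -3). Count: 1.

1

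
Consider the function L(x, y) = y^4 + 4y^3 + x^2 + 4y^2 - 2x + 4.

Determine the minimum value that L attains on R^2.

3

L(x,y) separates as P(x) + Q(y) + 4, so its minimum is min P + min Q + 4.
P'(x) = 2x - 2 vanishes at x ∈ {1}; Q'(y) = 4y(y + 1)(y + 2) vanishes at y ∈ {-2, -1, 0}.
Local minima of P (where P''>0): P(1)=-1. Local minima of Q: Q(-2)=0, Q(0)=0.
So the global minimum of L is P(1) + Q(-2) + 4 = -1 + 0 + 4 = 3, attained at (1, -2).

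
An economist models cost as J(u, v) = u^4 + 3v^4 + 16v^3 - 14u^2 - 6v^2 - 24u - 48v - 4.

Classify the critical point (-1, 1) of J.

The mixed partial ∂²J/∂u∂v is 0, so the Hessian at any point is diag(J_uu, J_vv) = diag(4(3u^2 - 7), 12(3v^2 + 8v - 1)).
At (-1, 1): H = diag(-16, 120).
The eigenvalues have opposite signs, so H is indefinite: a saddle point.

saddle point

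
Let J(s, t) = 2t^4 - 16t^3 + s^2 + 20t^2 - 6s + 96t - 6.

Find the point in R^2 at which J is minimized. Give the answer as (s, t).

J(s,t) separates as P(s) + Q(t) − 6, so its minimum is min P + min Q − 6.
P'(s) = 2s - 6 vanishes at s ∈ {3}; Q'(t) = 8(t - 4)(t - 3)(t + 1) vanishes at t ∈ {-1, 3, 4}.
Local minima of P (where P''>0): P(3)=-9. Local minima of Q: Q(-1)=-58, Q(4)=192.
So the global minimum of J is P(3) + Q(-1) − 6 = -9 − 58 − 6 = -73, attained at (3, -1).

(3, -1)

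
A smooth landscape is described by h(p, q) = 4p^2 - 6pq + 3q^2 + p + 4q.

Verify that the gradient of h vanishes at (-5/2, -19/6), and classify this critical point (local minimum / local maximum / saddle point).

∇h = (8p - 6q + 1, -6p + 6q + 4); substituting (-5/2, -19/6) gives ∇h = (0, 0), so (-5/2, -19/6) is indeed a critical point.
The Hessian of h is constant: H = [[8, -6], [-6, 6]].
det(H) = 8·6 − (-6)² = 12.
det(H) > 0 and tr(H) = 14 > 0, so H is positive definite and the point is a local minimum.

local minimum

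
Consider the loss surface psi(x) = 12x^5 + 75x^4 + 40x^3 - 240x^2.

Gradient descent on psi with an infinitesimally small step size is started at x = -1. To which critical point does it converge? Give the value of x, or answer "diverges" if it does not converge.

psi'(x) = 60x(x - 1)(x + 2)(x + 4), so psi'(-1) = 360.
Gradient descent moves in the -psi' direction, i.e. x is decreasing.
The nearest critical point in that direction is x = -2, where psi'' = 720 > 0 (a local minimum). The iterate converges there.

-2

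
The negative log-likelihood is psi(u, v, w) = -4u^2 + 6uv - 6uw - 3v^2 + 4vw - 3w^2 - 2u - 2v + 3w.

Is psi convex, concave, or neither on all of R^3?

concave

psi is quadratic, so its Hessian is the constant matrix H = [[-8, 6, -6], [6, -6, 4], [-6, 4, -6]].
Leading principal minors: -8, 12, -16.
Signs alternate −, +, − ⇒ H ≺ 0 ⇒ concave.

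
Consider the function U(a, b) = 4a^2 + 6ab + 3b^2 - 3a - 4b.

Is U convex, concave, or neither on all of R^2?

U is quadratic, so its Hessian is the constant matrix H = [[8, 6], [6, 6]].
det(H) = 12, tr(H) = 14.
det(H) > 0 and tr(H) > 0, so H is positive definite everywhere: convex.

convex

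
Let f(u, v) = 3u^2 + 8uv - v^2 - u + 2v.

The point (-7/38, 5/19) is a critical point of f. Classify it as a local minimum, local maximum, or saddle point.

saddle point

The Hessian of f is constant: H = [[6, 8], [8, -2]].
det(H) = 6·(-2) − 8² = -76.
Since det(H) < 0, H is indefinite and the critical point is a saddle point.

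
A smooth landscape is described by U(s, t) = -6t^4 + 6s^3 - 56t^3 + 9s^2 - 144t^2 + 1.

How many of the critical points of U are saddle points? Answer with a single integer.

3

U separates as a function of s plus a function of t, so ∇U=0 decouples.
∂U/∂s = 18s(s + 1) = 0 at s ∈ {-1, 0}; ∂U/∂t = -24t(t + 3)(t + 4) = 0 at t ∈ {-4, -3, 0}.
The Hessian is diagonal: diag(U_ss, U_tt). Second derivatives: U_ss(-1)=-18, U_ss(0)=18; U_tt(-4)=-96, U_tt(-3)=72, U_tt(0)=-288.
Saddle points occur where the two diagonal entries have opposite signs: (-1, -3), (0, -4), (0, 0). Count: 3.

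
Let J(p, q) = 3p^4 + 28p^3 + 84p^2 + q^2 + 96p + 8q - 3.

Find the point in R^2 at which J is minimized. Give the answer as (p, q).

(-4, -4)

J(p,q) separates as A(p) + B(q) − 3, so its minimum is min A + min B − 3.
A'(p) = 12(p + 1)(p + 2)(p + 4) vanishes at p ∈ {-4, -2, -1}; B'(q) = 2q + 8 vanishes at q ∈ {-4}.
Local minima of A (where A''>0): A(-4)=-64, A(-1)=-37. Local minima of B: B(-4)=-16.
So the global minimum of J is A(-4) + B(-4) − 3 = -64 − 16 − 3 = -83, attained at (-4, -4).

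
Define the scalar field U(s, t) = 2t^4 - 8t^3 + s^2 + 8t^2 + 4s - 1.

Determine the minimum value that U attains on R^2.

-5

U(s,t) separates as P(s) + Q(t) − 1, so its minimum is min P + min Q − 1.
P'(s) = 2s + 4 vanishes at s ∈ {-2}; Q'(t) = 8t(t - 2)(t - 1) vanishes at t ∈ {0, 1, 2}.
Local minima of P (where P''>0): P(-2)=-4. Local minima of Q: Q(0)=0, Q(2)=0.
So the global minimum of U is P(-2) + Q(0) − 1 = -4 + 0 − 1 = -5, attained at (-2, 0).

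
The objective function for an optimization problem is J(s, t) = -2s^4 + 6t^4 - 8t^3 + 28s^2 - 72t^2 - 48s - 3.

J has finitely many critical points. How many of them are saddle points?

5

J separates as a function of s plus a function of t, so ∇J=0 decouples.
∂J/∂s = -8(s - 2)(s - 1)(s + 3) = 0 at s ∈ {-3, 1, 2}; ∂J/∂t = 24t(t - 3)(t + 2) = 0 at t ∈ {-2, 0, 3}.
The Hessian is diagonal: diag(J_ss, J_tt). Second derivatives: J_ss(-3)=-160, J_ss(1)=32, J_ss(2)=-40; J_tt(-2)=240, J_tt(0)=-144, J_tt(3)=360.
Saddle points occur where the two diagonal entries have opposite signs: (-3, -2), (-3, 3), (1, 0), (2, -2), (2, 3). Count: 5.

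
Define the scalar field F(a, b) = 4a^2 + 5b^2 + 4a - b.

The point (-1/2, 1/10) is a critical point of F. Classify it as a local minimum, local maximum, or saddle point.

The Hessian of F is constant: H = [[8, 0], [0, 10]].
det(H) = 8·10 − 0² = 80.
det(H) > 0 and tr(H) = 18 > 0, so H is positive definite and the point is a local minimum.

local minimum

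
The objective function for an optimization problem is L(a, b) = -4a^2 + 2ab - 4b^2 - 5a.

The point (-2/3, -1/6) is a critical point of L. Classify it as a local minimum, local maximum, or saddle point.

local maximum

The Hessian of L is constant: H = [[-8, 2], [2, -8]].
det(H) = (-8)·(-8) − 2² = 60.
det(H) > 0 and tr(H) = -16 < 0, so H is negative definite and the point is a local maximum.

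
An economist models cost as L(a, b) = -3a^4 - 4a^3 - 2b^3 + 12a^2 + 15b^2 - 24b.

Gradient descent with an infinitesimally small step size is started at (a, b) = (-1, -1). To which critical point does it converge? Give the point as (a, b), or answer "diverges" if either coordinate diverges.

(0, 1)

L is separable, so gradient descent decouples: a follows -∂L/∂a, b follows -∂L/∂b.
∂L/∂a = -12a(a - 1)(a + 2); at a=-1 this is -24, so a increases.
∂L/∂b = -6(b - 4)(b - 1); at b=-1 this is -60, so b increases.
a converges to its nearest critical value 0 (a local min of the a-part); b converges to 1. The iterate converges to (0, 1).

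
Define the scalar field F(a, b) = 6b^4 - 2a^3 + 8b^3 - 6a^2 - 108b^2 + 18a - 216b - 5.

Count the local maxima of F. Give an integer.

1

F separates as a function of a plus a function of b, so ∇F=0 decouples.
∂F/∂a = -6(a - 1)(a + 3) = 0 at a ∈ {-3, 1}; ∂F/∂b = 24(b - 3)(b + 1)(b + 3) = 0 at b ∈ {-3, -1, 3}.
The Hessian is diagonal: diag(F_aa, F_bb). Second derivatives: F_aa(-3)=24, F_aa(1)=-24; F_bb(-3)=288, F_bb(-1)=-192, F_bb(3)=576.
Local maxima occur where both diagonal entries negative: (1, -1). Count: 1.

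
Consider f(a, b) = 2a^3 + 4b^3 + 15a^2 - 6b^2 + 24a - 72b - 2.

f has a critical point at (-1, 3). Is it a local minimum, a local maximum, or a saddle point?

local minimum

The mixed partial ∂²f/∂a∂b is 0, so the Hessian at any point is diag(f_aa, f_bb) = diag(6(2a + 5), 12(2b - 1)).
At (-1, 3): H = diag(18, 60).
Both eigenvalues are positive, so H is positive definite: a local minimum.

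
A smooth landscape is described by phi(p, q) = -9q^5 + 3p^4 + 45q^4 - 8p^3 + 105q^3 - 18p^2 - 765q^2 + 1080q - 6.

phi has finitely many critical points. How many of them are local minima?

4

phi separates as a function of p plus a function of q, so ∇phi=0 decouples.
∂phi/∂p = 12p(p - 3)(p + 1) = 0 at p ∈ {-1, 0, 3}; ∂phi/∂q = -45(q - 4)(q - 2)(q - 1)(q + 3) = 0 at q ∈ {-3, 1, 2, 4}.
The Hessian is diagonal: diag(phi_pp, phi_qq). Second derivatives: phi_pp(-1)=48, phi_pp(0)=-36, phi_pp(3)=144; phi_qq(-3)=6300, phi_qq(1)=-540, phi_qq(2)=450, phi_qq(4)=-1890.
Local minima occur where both diagonal entries positive: (-1, -3), (-1, 2), (3, -3), (3, 2). Count: 4.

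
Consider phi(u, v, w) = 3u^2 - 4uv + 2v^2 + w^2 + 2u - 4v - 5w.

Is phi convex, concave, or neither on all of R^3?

convex

phi is quadratic, so its Hessian is the constant matrix H = [[6, -4, 0], [-4, 4, 0], [0, 0, 2]].
Leading principal minors: 6, 8, 16.
All positive ⇒ H ≻ 0 ⇒ convex.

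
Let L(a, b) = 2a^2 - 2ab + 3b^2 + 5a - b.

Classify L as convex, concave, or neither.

convex

L is quadratic, so its Hessian is the constant matrix H = [[4, -2], [-2, 6]].
det(H) = 20, tr(H) = 10.
det(H) > 0 and tr(H) > 0, so H is positive definite everywhere: convex.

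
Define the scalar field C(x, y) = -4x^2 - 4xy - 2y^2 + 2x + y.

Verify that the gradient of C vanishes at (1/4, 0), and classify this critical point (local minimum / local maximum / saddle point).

local maximum

∇C = (-8x - 4y + 2, -4x - 4y + 1); substituting (1/4, 0) gives ∇C = (0, 0), so (1/4, 0) is indeed a critical point.
The Hessian of C is constant: H = [[-8, -4], [-4, -4]].
det(H) = (-8)·(-4) − (-4)² = 16.
det(H) > 0 and tr(H) = -12 < 0, so H is negative definite and the point is a local maximum.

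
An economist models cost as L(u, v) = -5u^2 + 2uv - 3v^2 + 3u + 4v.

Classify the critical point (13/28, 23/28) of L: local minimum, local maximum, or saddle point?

local maximum

The Hessian of L is constant: H = [[-10, 2], [2, -6]].
det(H) = (-10)·(-6) − 2² = 56.
det(H) > 0 and tr(H) = -16 < 0, so H is negative definite and the point is a local maximum.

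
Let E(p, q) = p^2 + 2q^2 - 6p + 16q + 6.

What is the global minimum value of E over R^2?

E(p,q) separates as A(p) + B(q) + 6, so its minimum is min A + min B + 6.
A'(p) = 2p - 6 vanishes at p ∈ {3}; B'(q) = 4q + 16 vanishes at q ∈ {-4}.
Local minima of A (where A''>0): A(3)=-9. Local minima of B: B(-4)=-32.
So the global minimum of E is A(3) + B(-4) + 6 = -9 − 32 + 6 = -35, attained at (3, -4).

-35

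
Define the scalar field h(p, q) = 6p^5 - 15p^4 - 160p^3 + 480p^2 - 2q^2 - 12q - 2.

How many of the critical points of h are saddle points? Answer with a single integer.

2

h separates as a function of p plus a function of q, so ∇h=0 decouples.
∂h/∂p = 30p(p - 4)(p - 2)(p + 4) = 0 at p ∈ {-4, 0, 2, 4}; ∂h/∂q = -4(q + 3) = 0 at q ∈ {-3}.
The Hessian is diagonal: diag(h_pp, h_qq). Second derivatives: h_pp(-4)=-5760, h_pp(0)=960, h_pp(2)=-720, h_pp(4)=1920; h_qq(-3)=-4.
Saddle points occur where the two diagonal entries have opposite signs: (0, -3), (4, -3). Count: 2.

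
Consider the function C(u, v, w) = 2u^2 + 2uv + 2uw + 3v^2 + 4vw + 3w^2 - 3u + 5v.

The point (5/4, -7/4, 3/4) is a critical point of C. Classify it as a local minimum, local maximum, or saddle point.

local minimum

The Hessian is constant: H = [[4, 2, 2], [2, 6, 4], [2, 4, 6]].
Leading principal minors: Δ₁ = 4, Δ₂ = 20, Δ₃ = 64.
All leading minors are positive, so H is positive definite: a local minimum.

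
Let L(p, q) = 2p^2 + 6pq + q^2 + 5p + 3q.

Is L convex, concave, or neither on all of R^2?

L is quadratic, so its Hessian is the constant matrix H = [[4, 6], [6, 2]].
det(H) = -28, tr(H) = 6.
det(H) < 0, so H is indefinite: neither convex nor concave.

neither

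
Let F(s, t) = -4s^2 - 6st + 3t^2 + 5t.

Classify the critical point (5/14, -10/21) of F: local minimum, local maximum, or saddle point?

saddle point

The Hessian of F is constant: H = [[-8, -6], [-6, 6]].
det(H) = (-8)·6 − (-6)² = -84.
Since det(H) < 0, H is indefinite and the critical point is a saddle point.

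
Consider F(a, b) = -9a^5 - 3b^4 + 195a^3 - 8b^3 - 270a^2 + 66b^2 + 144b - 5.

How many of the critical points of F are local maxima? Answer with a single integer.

F separates as a function of a plus a function of b, so ∇F=0 decouples.
∂F/∂a = -45a(a - 3)(a - 1)(a + 4) = 0 at a ∈ {-4, 0, 1, 3}; ∂F/∂b = -12(b - 3)(b + 1)(b + 4) = 0 at b ∈ {-4, -1, 3}.
The Hessian is diagonal: diag(F_aa, F_bb). Second derivatives: F_aa(-4)=6300, F_aa(0)=-540, F_aa(1)=450, F_aa(3)=-1890; F_bb(-4)=-252, F_bb(-1)=144, F_bb(3)=-336.
Local maxima occur where both diagonal entries negative: (0, -4), (0, 3), (3, -4), (3, 3). Count: 4.

4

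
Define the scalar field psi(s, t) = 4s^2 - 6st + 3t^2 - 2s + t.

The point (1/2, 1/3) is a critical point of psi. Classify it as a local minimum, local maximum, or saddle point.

local minimum

The Hessian of psi is constant: H = [[8, -6], [-6, 6]].
det(H) = 8·6 − (-6)² = 12.
det(H) > 0 and tr(H) = 14 > 0, so H is positive definite and the point is a local minimum.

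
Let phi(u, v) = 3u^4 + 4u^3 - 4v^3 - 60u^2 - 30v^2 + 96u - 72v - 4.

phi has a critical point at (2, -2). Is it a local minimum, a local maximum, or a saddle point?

The mixed partial ∂²phi/∂u∂v is 0, so the Hessian at any point is diag(phi_uu, phi_vv) = diag(12(3u^2 + 2u - 10), -12(2v + 5)).
At (2, -2): H = diag(72, -12).
The eigenvalues have opposite signs, so H is indefinite: a saddle point.

saddle point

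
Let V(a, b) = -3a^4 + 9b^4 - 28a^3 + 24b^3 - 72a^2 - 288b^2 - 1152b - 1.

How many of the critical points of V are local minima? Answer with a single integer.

2

V separates as a function of a plus a function of b, so ∇V=0 decouples.
∂V/∂a = -12a(a + 3)(a + 4) = 0 at a ∈ {-4, -3, 0}; ∂V/∂b = 36(b - 4)(b + 2)(b + 4) = 0 at b ∈ {-4, -2, 4}.
The Hessian is diagonal: diag(V_aa, V_bb). Second derivatives: V_aa(-4)=-48, V_aa(-3)=36, V_aa(0)=-144; V_bb(-4)=576, V_bb(-2)=-432, V_bb(4)=1728.
Local minima occur where both diagonal entries positive: (-3, -4), (-3, 4). Count: 2.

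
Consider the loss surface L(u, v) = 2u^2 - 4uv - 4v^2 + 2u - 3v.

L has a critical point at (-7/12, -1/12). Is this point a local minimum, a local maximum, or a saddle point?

saddle point

The Hessian of L is constant: H = [[4, -4], [-4, -8]].
det(H) = 4·(-8) − (-4)² = -48.
Since det(H) < 0, H is indefinite and the critical point is a saddle point.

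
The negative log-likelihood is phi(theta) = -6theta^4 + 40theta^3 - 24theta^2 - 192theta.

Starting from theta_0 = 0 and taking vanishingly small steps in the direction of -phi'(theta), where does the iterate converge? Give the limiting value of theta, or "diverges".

phi'(theta) = -24(theta - 4)(theta - 2)(theta + 1), so phi'(0) = -192.
Gradient descent moves in the -phi' direction, i.e. theta is increasing.
The nearest critical point in that direction is theta = 2, where phi'' = 144 > 0 (a local minimum). The iterate converges there.

2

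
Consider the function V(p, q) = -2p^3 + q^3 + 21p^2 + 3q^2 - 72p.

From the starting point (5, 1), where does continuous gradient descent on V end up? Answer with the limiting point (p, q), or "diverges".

diverges

V is separable, so gradient descent decouples: p follows -∂V/∂p, q follows -∂V/∂q.
∂V/∂p = -6(p - 4)(p - 3); at p=5 this is -12, so p increases.
∂V/∂q = 3q(q + 2); at q=1 this is 9, so q decreases.
The p-coordinate has no critical point in that direction and runs off to infinity.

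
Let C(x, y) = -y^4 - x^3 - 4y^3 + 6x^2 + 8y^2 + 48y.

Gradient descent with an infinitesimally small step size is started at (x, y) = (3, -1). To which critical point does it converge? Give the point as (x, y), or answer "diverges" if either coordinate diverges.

C is separable, so gradient descent decouples: x follows -∂C/∂x, y follows -∂C/∂y.
∂C/∂x = -3x(x - 4); at x=3 this is 9, so x decreases.
∂C/∂y = -4(y - 2)(y + 2)(y + 3); at y=-1 this is 24, so y decreases.
x converges to its nearest critical value 0 (a local min of the x-part); y converges to -2. The iterate converges to (0, -2).

(0, -2)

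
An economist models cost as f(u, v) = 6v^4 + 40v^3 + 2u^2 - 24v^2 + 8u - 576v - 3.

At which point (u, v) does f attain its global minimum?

f(u,v) separates as P(u) + Q(v) − 3, so its minimum is min P + min Q − 3.
P'(u) = 4u + 8 vanishes at u ∈ {-2}; Q'(v) = 24(v - 2)(v + 3)(v + 4) vanishes at v ∈ {-4, -3, 2}.
Local minima of P (where P''>0): P(-2)=-8. Local minima of Q: Q(-4)=896, Q(2)=-832.
So the global minimum of f is P(-2) + Q(2) − 3 = -8 − 832 − 3 = -843, attained at (-2, 2).

(-2, 2)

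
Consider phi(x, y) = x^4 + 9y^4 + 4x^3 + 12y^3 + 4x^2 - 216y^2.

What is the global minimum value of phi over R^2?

-1920

phi(x,y) separates as P(x) + Q(y), so its minimum is min P + min Q.
P'(x) = 4x(x + 1)(x + 2) vanishes at x ∈ {-2, -1, 0}; Q'(y) = 36y(y - 3)(y + 4) vanishes at y ∈ {-4, 0, 3}.
Local minima of P (where P''>0): P(-2)=0, P(0)=0. Local minima of Q: Q(-4)=-1920, Q(3)=-891.
So the global minimum of phi is P(-2) + Q(-4) = 0 − 1920 = -1920, attained at (-2, -4).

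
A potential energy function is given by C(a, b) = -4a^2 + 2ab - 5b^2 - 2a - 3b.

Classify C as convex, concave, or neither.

concave

C is quadratic, so its Hessian is the constant matrix H = [[-8, 2], [2, -10]].
det(H) = 76, tr(H) = -18.
det(H) > 0 and tr(H) < 0, so H is negative definite everywhere: concave.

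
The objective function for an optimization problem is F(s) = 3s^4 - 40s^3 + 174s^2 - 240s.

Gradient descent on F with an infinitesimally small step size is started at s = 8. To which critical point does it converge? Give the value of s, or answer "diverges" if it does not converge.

F'(s) = 12(s - 5)(s - 4)(s - 1), so F'(8) = 1008.
Gradient descent moves in the -F' direction, i.e. s is decreasing.
The nearest critical point in that direction is s = 5, where F'' = 48 > 0 (a local minimum). The iterate converges there.

5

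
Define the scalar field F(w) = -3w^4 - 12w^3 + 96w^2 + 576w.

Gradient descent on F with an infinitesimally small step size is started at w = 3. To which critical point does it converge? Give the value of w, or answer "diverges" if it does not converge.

F'(w) = -12(w - 4)(w + 3)(w + 4), so F'(3) = 504.
Gradient descent moves in the -F' direction, i.e. w is decreasing.
The nearest critical point in that direction is w = -3, where F'' = 84 > 0 (a local minimum). The iterate converges there.

-3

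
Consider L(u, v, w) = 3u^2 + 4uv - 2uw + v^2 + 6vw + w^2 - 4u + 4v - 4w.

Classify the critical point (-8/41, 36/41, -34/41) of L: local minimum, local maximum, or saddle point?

The Hessian is constant: H = [[6, 4, -2], [4, 2, 6], [-2, 6, 2]].
Leading principal minors: Δ₁ = 6, Δ₂ = -4, Δ₃ = -328.
The minors fit neither the all-positive nor the alternating-sign pattern, so H is indefinite: a saddle point.

saddle point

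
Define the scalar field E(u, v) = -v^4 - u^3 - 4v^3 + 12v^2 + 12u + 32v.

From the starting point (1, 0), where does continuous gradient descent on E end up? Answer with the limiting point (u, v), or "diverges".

(-2, -1)

E is separable, so gradient descent decouples: u follows -∂E/∂u, v follows -∂E/∂v.
∂E/∂u = -3(u - 2)(u + 2); at u=1 this is 9, so u decreases.
∂E/∂v = -4(v - 2)(v + 1)(v + 4); at v=0 this is 32, so v decreases.
u converges to its nearest critical value -2 (a local min of the u-part); v converges to -1. The iterate converges to (-2, -1).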